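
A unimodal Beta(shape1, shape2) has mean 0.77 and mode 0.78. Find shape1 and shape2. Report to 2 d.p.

shape1 = 43.12, shape2 = 12.88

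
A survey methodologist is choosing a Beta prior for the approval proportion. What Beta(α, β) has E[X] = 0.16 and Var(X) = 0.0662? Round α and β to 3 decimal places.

By moment matching, α+β = μ(1−μ)/σ² − 1 = (0.16·0.84)/0.0662 − 1 = 2.0302 − 1 = 1.0302.
Since α/(α+β) = μ, α = 0.16·1.0302 = 0.165 and β = 0.84·1.0302 = 0.865.

α = 0.165, β = 0.865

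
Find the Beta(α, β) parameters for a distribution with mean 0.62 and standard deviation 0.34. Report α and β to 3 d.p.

α = 0.644, β = 0.394

σ² = 0.34² = 0.1156.
With s = α+β, Var = μ(1−μ)/(s+1), so s+1 = (0.62×0.38)/0.1156 = 2.0381 and s = 1.0381.
α = μs = 0.644, β = (1−μ)s = 0.394.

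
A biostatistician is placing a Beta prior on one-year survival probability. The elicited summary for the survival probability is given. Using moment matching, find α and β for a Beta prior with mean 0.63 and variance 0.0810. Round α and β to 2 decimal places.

Write ν = α+β; then α = μν and Var = μ(1−μ)/(ν+1).
ν = μ(1−μ)/Var − 1 = 0.2331/0.0810 − 1 = 1.8778.
α = 0.63·1.8778 = 1.18, β = 0.37·1.8778 = 0.69.

α = 1.18, β = 0.69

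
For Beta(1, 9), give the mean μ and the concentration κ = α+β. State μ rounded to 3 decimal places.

κ = α+β = 1+9 = 10; μ = α/κ = 1/10 = 0.100.

μ = 0.100, κ = 10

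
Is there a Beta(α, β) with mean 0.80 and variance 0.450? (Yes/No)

A Beta with mean μ has variance μ(1−μ)/(α+β+1) < μ(1−μ).
Here μ(1−μ) = 0.80×0.20 = 0.1600, and 0.450 ≥ 0.1600.

No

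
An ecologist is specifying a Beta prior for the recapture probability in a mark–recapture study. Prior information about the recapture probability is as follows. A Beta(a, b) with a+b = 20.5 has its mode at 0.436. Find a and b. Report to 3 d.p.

a = 9.066, b = 11.434

For a,b>1 the mode is (a−1)/(a+b−2), so a = mode·(κ−2)+1 = 0.436×18.5+1 = 9.066.
And b = (1−mode)·(κ−2)+1 = 0.564×18.5+1 = 11.434.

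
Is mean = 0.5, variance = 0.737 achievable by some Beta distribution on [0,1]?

No

A Beta with mean μ has variance μ(1−μ)/(α+β+1) < μ(1−μ).
Here μ(1−μ) = 0.5×0.5 = 0.25, and 0.737 ≥ 0.25.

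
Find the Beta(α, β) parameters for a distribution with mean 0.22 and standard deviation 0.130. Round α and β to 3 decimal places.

First σ² = 0.016900. Setting α = μn, β = (1−μ)n with n = α+β,
μ(1−μ)/(n+1) = 0.016900 ⇒ n+1 = 0.1716/0.016900 = 10.1538 ⇒ n = 9.1538.
Hence α = 0.22×9.1538 = 2.014, β = 0.78×9.1538 = 7.140.

α = 2.014, β = 7.140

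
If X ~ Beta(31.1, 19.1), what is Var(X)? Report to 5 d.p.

α+β = 50.2 and αβ = 594.01, so Var = αβ/[(α+β)²(α+β+1)] = 594.01/129026.048 = 0.00460.

0.00460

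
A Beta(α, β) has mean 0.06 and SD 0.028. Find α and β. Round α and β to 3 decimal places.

First σ² = 0.000784. Setting α = μn, β = (1−μ)n with n = α+β,
μ(1−μ)/(n+1) = 0.000784 ⇒ n+1 = 0.0564/0.000784 = 71.9388 ⇒ n = 70.9388.
Hence α = 0.06×70.9388 = 4.256, β = 0.94×70.9388 = 66.682.

α = 4.256, β = 66.682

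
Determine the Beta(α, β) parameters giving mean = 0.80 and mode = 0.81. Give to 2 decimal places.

α = 49.60, β = 12.40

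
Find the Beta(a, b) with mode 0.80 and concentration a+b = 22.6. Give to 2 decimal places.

a = 17.48, b = 5.12

For a,b>1 the mode is (a−1)/(a+b−2), so a = mode·(κ−2)+1 = 0.80×20.6+1 = 17.48.
And b = (1−mode)·(κ−2)+1 = 0.20×20.6+1 = 5.12.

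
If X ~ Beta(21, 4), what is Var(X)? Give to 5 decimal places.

0.00517

μ = 21/25 = 0.840000; Var = μ(1−μ)/(α+β+1) = 0.1344000/26 = 0.00517.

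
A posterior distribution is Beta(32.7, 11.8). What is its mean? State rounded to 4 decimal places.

0.7348

The Beta mean is α/(α+β) = 32.7/(32.7+11.8) = 0.7348.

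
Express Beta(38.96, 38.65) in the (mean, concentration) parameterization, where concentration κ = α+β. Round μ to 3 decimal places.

κ = α+β = 38.96+38.65 = 77.61; μ = α/κ = 38.96/77.61 = 0.502.

μ = 0.502, κ = 77.61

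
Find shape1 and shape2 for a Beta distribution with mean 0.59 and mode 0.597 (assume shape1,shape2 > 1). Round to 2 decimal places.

Let s = shape1+shape2. Mean gives shape1 = μs = 0.59s; mode gives (shape1−1)/(s−2) = 0.597.
Substituting: 0.59s − 1 = 0.597(s−2) = 0.597s − 1.194, so -0.007s = -0.194 and s = 27.7143.
Then shape1 = 0.59×27.7143 = 16.35 and shape2 = s−shape1 = 11.36.

shape1 = 16.35, shape2 = 11.36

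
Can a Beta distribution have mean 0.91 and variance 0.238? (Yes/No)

The Beta variance bound is σ² < μ(1−μ).
Here μ(1−μ) = 0.91×0.09 = 0.0819, and 0.238 ≥ 0.0819.

No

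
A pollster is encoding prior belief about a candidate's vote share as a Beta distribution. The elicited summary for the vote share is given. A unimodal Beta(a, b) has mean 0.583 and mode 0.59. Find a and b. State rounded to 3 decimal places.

a = 14.991, b = 10.723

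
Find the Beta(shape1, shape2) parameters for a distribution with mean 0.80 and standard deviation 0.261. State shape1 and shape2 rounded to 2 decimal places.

First σ² = 0.068121. Setting shape1 = μn, shape2 = (1−μ)n with n = shape1+shape2,
μ(1−μ)/(n+1) = 0.068121 ⇒ n+1 = 0.1600/0.068121 = 2.3488 ⇒ n = 1.3488.
Hence shape1 = 0.80×1.3488 = 1.08, shape2 = 0.20×1.3488 = 0.27.

shape1 = 1.08, shape2 = 0.27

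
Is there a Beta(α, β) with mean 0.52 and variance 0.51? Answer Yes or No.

For any Beta, Var(X) < E[X]·(1−E[X]).
Here μ(1−μ) = 0.52×0.48 = 0.2496, and 0.51 ≥ 0.2496.

No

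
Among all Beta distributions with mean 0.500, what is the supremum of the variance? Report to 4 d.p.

0.2500

For fixed mean μ the Beta variance is μ(1−μ)/(α+β+1), increasing as α+β decreases.
Its least upper bound (not attained) is μ(1−μ) = 0.500·0.500 = 0.2500.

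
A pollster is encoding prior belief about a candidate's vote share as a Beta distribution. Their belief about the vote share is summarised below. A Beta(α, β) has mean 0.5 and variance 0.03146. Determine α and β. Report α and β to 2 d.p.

Let s = α+β. The Beta variance is μ(1−μ)/(s+1).
So s+1 = μ(1−μ)/σ² = (0.5×0.5)/0.03146 = 0.25/0.03146 = 7.9466, giving s = 6.9466.
Then α = μs = 0.5×6.9466 = 3.47 and β = (1−μ)s = 0.5×6.9466 = 3.47.

α = 3.47, β = 3.47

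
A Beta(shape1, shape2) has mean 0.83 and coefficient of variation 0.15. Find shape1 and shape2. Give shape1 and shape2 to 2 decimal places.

shape1 = 6.73, shape2 = 1.38

Var = (CV·μ)² = (0.15×0.83)² = 0.015500.
shape1+shape2 = μ(1−μ)/Var − 1 = 0.1411/0.015500 − 1 = 8.1031.
Thus shape1 = 0.83·8.1031 = 6.73 and shape2 = 0.17·8.1031 = 1.38.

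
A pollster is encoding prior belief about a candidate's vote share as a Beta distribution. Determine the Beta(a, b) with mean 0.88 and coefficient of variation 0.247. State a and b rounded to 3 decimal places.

a = 1.087, b = 0.148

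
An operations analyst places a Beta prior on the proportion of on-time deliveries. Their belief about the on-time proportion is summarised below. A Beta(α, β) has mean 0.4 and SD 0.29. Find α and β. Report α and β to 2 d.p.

α = 0.74, β = 1.11

First σ² = 0.0841. Setting α = μn, β = (1−μ)n with n = α+β,
μ(1−μ)/(n+1) = 0.0841 ⇒ n+1 = 0.24/0.0841 = 2.8537 ⇒ n = 1.8537.
Hence α = 0.4×1.8537 = 0.74, β = 0.6×1.8537 = 1.11.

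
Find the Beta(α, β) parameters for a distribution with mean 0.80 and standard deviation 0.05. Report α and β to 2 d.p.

α = 50.40, β = 12.60

Variance = 0.05² = 0.0025. The moment-matching identity α+β = μ(1−μ)/Var − 1 gives
α+β = 0.1600/0.0025 − 1 = 63.0000, so α = μ·63.0000 = 50.40 and β = (1−μ)·63.0000 = 12.60.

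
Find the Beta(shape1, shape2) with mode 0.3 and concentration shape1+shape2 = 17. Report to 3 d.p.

Mode = (shape1−1)/(κ−2) with κ = shape1+shape2, so shape1−1 = 0.3·15 = 4.500.
shape1 = 5.500; shape2 = κ − shape1 = 11.500.

shape1 = 5.500, shape2 = 11.500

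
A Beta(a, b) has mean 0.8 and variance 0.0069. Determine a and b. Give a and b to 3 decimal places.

Write ν = a+b; then a = μν and Var = μ(1−μ)/(ν+1).
ν = μ(1−μ)/Var − 1 = 0.16/0.0069 − 1 = 22.1884.
a = 0.8·22.1884 = 17.751, b = 0.2·22.1884 = 4.438.

a = 17.751, b = 4.438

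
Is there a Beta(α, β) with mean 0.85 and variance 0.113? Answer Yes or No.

The Beta variance bound is σ² < μ(1−μ).
Here μ(1−μ) = 0.85×0.15 = 0.1275, and 0.113 < 0.1275.

Yes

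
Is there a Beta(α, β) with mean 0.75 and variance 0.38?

No

A Beta with mean μ has variance μ(1−μ)/(α+β+1) < μ(1−μ).
Here μ(1−μ) = 0.75×0.25 = 0.1875, and 0.38 ≥ 0.1875.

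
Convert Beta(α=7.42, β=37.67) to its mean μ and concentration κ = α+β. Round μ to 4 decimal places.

κ = α+β = 7.42+37.67 = 45.09; μ = α/κ = 7.42/45.09 = 0.1646.

μ = 0.1646, κ = 45.09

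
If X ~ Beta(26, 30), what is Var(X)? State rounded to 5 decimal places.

0.00436

α+β = 56 and αβ = 780, so Var = αβ/[(α+β)²(α+β+1)] = 780/178752 = 0.00436.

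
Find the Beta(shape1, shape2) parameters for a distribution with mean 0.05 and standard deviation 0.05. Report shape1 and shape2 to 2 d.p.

First σ² = 0.0025. Setting shape1 = μn, shape2 = (1−μ)n with n = shape1+shape2,
μ(1−μ)/(n+1) = 0.0025 ⇒ n+1 = 0.0475/0.0025 = 19.0000 ⇒ n = 18.0000.
Hence shape1 = 0.05×18.0000 = 0.90, shape2 = 0.95×18.0000 = 17.10.

shape1 = 0.90, shape2 = 17.10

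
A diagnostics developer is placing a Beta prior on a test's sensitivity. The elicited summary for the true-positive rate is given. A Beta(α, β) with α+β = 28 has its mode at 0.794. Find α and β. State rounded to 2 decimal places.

α = 21.64, β = 6.36

Mode = (α−1)/(κ−2) with κ = α+β, so α−1 = 0.794·26 = 20.64.
α = 21.64; β = κ − α = 6.36.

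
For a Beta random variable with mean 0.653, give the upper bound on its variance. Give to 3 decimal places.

For fixed mean μ the Beta variance is μ(1−μ)/(α+β+1), increasing as α+β decreases.
Its least upper bound (not attained) is μ(1−μ) = 0.653·0.347 = 0.227.

0.227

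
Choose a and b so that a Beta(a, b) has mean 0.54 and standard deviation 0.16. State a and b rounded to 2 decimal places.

a = 4.70, b = 4.00

σ² = 0.16² = 0.0256.
With s = a+b, Var = μ(1−μ)/(s+1), so s+1 = (0.54×0.46)/0.0256 = 9.7031 and s = 8.7031.
a = μs = 4.70, b = (1−μ)s = 4.00.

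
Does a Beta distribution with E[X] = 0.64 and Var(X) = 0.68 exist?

No

For any Beta, Var(X) < E[X]·(1−E[X]).
Here μ(1−μ) = 0.64×0.36 = 0.2304, and 0.68 ≥ 0.2304.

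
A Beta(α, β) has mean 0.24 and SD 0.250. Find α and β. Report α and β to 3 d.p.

α = 0.460, β = 1.458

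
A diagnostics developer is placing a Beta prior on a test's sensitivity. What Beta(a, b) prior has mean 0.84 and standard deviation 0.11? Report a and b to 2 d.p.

a = 8.49, b = 1.62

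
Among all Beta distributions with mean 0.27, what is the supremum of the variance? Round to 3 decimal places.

0.197

Var = μ(1−μ)/(α+β+1), which approaches μ(1−μ) as α+β → 0.
So the supremum is μ(1−μ) = 0.27×0.73 = 0.197.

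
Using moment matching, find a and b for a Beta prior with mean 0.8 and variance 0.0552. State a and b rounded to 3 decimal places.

Let s = a+b. The Beta variance is μ(1−μ)/(s+1).
So s+1 = μ(1−μ)/σ² = (0.8×0.2)/0.0552 = 0.16/0.0552 = 2.8986, giving s = 1.8986.
Then a = μs = 0.8×1.8986 = 1.519 and b = (1−μ)s = 0.2×1.8986 = 0.380.

a = 1.519, b = 0.380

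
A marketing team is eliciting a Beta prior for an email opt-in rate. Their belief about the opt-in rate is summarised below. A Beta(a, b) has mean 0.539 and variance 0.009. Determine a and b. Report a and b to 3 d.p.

a = 14.342, b = 12.267

Let s = a+b. The Beta variance is μ(1−μ)/(s+1).
So s+1 = μ(1−μ)/σ² = (0.539×0.461)/0.009 = 0.248479/0.009 = 27.6088, giving s = 26.6088.
Then a = μs = 0.539×26.6088 = 14.342 and b = (1−μ)s = 0.461×26.6088 = 12.267.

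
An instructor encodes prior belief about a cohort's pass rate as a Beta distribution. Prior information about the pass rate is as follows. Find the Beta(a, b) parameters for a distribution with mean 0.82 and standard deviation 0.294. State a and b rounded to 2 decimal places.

Variance = 0.294² = 0.086436. The moment-matching identity a+b = μ(1−μ)/Var − 1 gives
a+b = 0.1476/0.086436 − 1 = 0.7076, so a = μ·0.7076 = 0.58 and b = (1−μ)·0.7076 = 0.13.

a = 0.58, b = 0.13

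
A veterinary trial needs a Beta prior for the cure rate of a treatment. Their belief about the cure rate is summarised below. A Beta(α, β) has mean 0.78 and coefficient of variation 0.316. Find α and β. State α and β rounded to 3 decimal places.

Var = (CV·μ)² = (0.316×0.78)² = 0.060752.
α+β = μ(1−μ)/Var − 1 = 0.1716/0.060752 − 1 = 1.8246.
Thus α = 0.78·1.8246 = 1.423 and β = 0.22·1.8246 = 0.401.

α = 1.423, β = 0.401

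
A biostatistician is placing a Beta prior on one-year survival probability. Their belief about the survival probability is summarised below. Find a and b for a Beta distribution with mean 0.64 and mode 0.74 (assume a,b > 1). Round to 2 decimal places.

Let s = a+b. Mean gives a = μs = 0.64s; mode gives (a−1)/(s−2) = 0.74.
Substituting: 0.64s − 1 = 0.74(s−2) = 0.74s − 1.48, so -0.10s = -0.48 and s = 4.8000.
Then a = 0.64×4.8000 = 3.07 and b = s−a = 1.73.

a = 3.07, b = 1.73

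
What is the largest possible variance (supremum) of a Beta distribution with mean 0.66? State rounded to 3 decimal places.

Var = μ(1−μ)/(α+β+1), which approaches μ(1−μ) as α+β → 0.
So the supremum is μ(1−μ) = 0.66×0.34 = 0.224.

0.224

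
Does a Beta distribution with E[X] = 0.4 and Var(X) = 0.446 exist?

No

A Beta with mean μ has variance μ(1−μ)/(α+β+1) < μ(1−μ).
Here μ(1−μ) = 0.4×0.6 = 0.24, and 0.446 ≥ 0.24.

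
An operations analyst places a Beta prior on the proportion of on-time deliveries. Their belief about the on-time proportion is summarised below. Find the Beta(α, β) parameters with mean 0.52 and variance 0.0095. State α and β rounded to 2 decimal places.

α = 13.14, β = 12.13

By moment matching, α+β = μ(1−μ)/σ² − 1 = (0.52·0.48)/0.0095 − 1 = 26.2737 − 1 = 25.2737.
Since α/(α+β) = μ, α = 0.52·25.2737 = 13.14 and β = 0.48·25.2737 = 12.13.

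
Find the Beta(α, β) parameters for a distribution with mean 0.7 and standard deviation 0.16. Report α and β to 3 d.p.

First σ² = 0.0256. Setting α = μn, β = (1−μ)n with n = α+β,
μ(1−μ)/(n+1) = 0.0256 ⇒ n+1 = 0.21/0.0256 = 8.2031 ⇒ n = 7.2031.
Hence α = 0.7×7.2031 = 5.042, β = 0.3×7.2031 = 2.161.

α = 5.042, β = 2.161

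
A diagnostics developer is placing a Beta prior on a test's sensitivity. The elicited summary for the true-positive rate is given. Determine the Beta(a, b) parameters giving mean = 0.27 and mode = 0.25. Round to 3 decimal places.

Let s = a+b. Mean gives a = μs = 0.27s; mode gives (a−1)/(s−2) = 0.25.
Substituting: 0.27s − 1 = 0.25(s−2) = 0.25s − 0.50, so 0.02s = 0.50 and s = 25.0000.
Then a = 0.27×25.0000 = 6.750 and b = s−a = 18.250.

a = 6.750, b = 18.250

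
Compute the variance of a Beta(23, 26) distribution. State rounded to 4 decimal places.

0.0050

α+β = 49 and αβ = 598, so Var = αβ/[(α+β)²(α+β+1)] = 598/120050 = 0.0050.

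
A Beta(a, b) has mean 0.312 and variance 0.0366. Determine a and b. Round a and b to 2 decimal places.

a = 1.52, b = 3.35

Let s = a+b. The Beta variance is μ(1−μ)/(s+1).
So s+1 = μ(1−μ)/σ² = (0.312×0.688)/0.0366 = 0.214656/0.0366 = 5.8649, giving s = 4.8649.
Then a = μs = 0.312×4.8649 = 1.52 and b = (1−μ)s = 0.688×4.8649 = 3.35.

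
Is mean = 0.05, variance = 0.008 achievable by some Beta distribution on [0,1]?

The Beta variance bound is σ² < μ(1−μ).
Here μ(1−μ) = 0.05×0.95 = 0.0475, and 0.008 < 0.0475.

Yes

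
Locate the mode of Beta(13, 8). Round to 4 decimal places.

With α,β > 1, mode = (α−1)/(α+β−2) = 12/19 = 0.6316.

0.6316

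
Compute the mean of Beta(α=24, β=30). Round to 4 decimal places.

E[X] = α/(α+β) = 24/54 = 0.4444.

0.4444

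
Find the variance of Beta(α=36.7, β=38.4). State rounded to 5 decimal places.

μ = 36.7/75.1 = 0.488682; Var = μ(1−μ)/(α+β+1) = 0.2498719/76.1 = 0.00328.

0.00328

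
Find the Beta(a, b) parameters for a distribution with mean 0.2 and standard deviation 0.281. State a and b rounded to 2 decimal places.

σ² = 0.281² = 0.078961.
With s = a+b, Var = μ(1−μ)/(s+1), so s+1 = (0.2×0.8)/0.078961 = 2.0263 and s = 1.0263.
a = μs = 0.21, b = (1−μ)s = 0.82.

a = 0.21, b = 0.82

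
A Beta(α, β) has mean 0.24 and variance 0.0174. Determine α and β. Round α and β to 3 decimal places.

Write ν = α+β; then α = μν and Var = μ(1−μ)/(ν+1).
ν = μ(1−μ)/Var − 1 = 0.1824/0.0174 − 1 = 9.4828.
α = 0.24·9.4828 = 2.276, β = 0.76·9.4828 = 7.207.

α = 2.276, β = 7.207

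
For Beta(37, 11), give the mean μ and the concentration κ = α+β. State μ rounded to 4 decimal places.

κ = α+β = 37+11 = 48; μ = α/κ = 37/48 = 0.7708.

μ = 0.7708, κ = 48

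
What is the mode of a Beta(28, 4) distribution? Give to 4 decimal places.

0.9000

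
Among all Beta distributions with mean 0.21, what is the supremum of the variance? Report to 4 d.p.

0.1659

For fixed mean μ the Beta variance is μ(1−μ)/(α+β+1), increasing as α+β decreases.
Its least upper bound (not attained) is μ(1−μ) = 0.21·0.79 = 0.1659.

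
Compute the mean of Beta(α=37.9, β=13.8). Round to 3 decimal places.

0.733

The Beta mean is α/(α+β) = 37.9/(37.9+13.8) = 0.733.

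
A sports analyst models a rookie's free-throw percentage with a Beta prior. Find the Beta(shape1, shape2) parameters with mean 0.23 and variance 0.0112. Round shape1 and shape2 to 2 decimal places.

By moment matching, shape1+shape2 = μ(1−μ)/σ² − 1 = (0.23·0.77)/0.0112 − 1 = 15.8125 − 1 = 14.8125.
Since shape1/(shape1+shape2) = μ, shape1 = 0.23·14.8125 = 3.41 and shape2 = 0.77·14.8125 = 11.41.

shape1 = 3.41, shape2 = 11.41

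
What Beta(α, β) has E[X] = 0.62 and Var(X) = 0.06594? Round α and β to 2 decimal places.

α = 1.60, β = 0.98

Let s = α+β. The Beta variance is μ(1−μ)/(s+1).
So s+1 = μ(1−μ)/σ² = (0.62×0.38)/0.06594 = 0.2356/0.06594 = 3.5729, giving s = 2.5729.
Then α = μs = 0.62×2.5729 = 1.60 and β = (1−μ)s = 0.38×2.5729 = 0.98.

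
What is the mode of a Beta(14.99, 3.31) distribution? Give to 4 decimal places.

With α,β > 1, mode = (α−1)/(α+β−2) = 13.99/16.30 = 0.8583.

0.8583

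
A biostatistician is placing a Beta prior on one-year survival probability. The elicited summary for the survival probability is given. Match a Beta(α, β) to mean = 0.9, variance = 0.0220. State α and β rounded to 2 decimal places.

By moment matching, α+β = μ(1−μ)/σ² − 1 = (0.9·0.1)/0.0220 − 1 = 4.0909 − 1 = 3.0909.
Since α/(α+β) = μ, α = 0.9·3.0909 = 2.78 and β = 0.1·3.0909 = 0.31.

α = 2.78, β = 0.31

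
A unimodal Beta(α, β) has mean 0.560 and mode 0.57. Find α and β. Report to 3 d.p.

Let s = α+β. Mean gives α = μs = 0.560s; mode gives (α−1)/(s−2) = 0.57.
Substituting: 0.560s − 1 = 0.57(s−2) = 0.57s − 1.14, so -0.010s = -0.14 and s = 14.0000.
Then α = 0.560×14.0000 = 7.840 and β = s−α = 6.160.

α = 7.840, β = 6.160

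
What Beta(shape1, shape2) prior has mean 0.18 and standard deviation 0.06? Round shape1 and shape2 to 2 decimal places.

Variance = 0.06² = 0.0036. The moment-matching identity shape1+shape2 = μ(1−μ)/Var − 1 gives
shape1+shape2 = 0.1476/0.0036 − 1 = 40.0000, so shape1 = μ·40.0000 = 7.20 and shape2 = (1−μ)·40.0000 = 32.80.

shape1 = 7.20, shape2 = 32.80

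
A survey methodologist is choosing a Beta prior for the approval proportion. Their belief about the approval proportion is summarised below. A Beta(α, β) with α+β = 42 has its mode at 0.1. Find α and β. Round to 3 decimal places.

α = 5.000, β = 37.000

Mode = (α−1)/(κ−2) with κ = α+β, so α−1 = 0.1·40 = 4.000.
α = 5.000; β = κ − α = 37.000.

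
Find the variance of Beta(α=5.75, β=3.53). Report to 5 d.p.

Var = αβ/[(α+β)²(α+β+1)] = (5.75×3.53)/(9.28²×10.28) = 20.2975/885.297152 = 0.02293.

0.02293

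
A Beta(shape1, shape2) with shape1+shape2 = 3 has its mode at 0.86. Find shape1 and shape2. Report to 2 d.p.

shape1 = 1.86, shape2 = 1.14

For shape1,shape2>1 the mode is (shape1−1)/(shape1+shape2−2), so shape1 = mode·(κ−2)+1 = 0.86×1+1 = 1.86.
And shape2 = (1−mode)·(κ−2)+1 = 0.14×1+1 = 1.14.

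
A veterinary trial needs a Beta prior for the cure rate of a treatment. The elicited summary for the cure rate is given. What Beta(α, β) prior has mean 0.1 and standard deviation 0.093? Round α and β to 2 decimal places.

α = 0.94, β = 8.47

First σ² = 0.008649. Setting α = μn, β = (1−μ)n with n = α+β,
μ(1−μ)/(n+1) = 0.008649 ⇒ n+1 = 0.09/0.008649 = 10.4058 ⇒ n = 9.4058.
Hence α = 0.1×9.4058 = 0.94, β = 0.9×9.4058 = 8.47.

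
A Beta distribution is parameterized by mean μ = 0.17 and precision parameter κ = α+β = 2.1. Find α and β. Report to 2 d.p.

Split κ in proportion μ : (1−μ): α = 0.17·2.1 = 0.36, β = 2.1 − 0.36 = 1.74.

α = 0.36, β = 1.74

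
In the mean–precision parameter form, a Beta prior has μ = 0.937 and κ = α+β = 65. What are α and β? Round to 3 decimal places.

α = 60.905, β = 4.095

α = μκ = 0.937×65 = 60.905 and β = (1−μ)κ = 0.063×65 = 4.095.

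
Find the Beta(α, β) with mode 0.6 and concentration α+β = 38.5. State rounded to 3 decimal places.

α = 22.900, β = 15.600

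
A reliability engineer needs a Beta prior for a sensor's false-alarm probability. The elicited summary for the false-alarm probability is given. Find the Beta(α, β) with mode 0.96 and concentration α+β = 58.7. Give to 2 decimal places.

For α,β>1 the mode is (α−1)/(α+β−2), so α = mode·(κ−2)+1 = 0.96×56.7+1 = 55.43.
And β = (1−mode)·(κ−2)+1 = 0.04×56.7+1 = 3.27.

α = 55.43, β = 3.27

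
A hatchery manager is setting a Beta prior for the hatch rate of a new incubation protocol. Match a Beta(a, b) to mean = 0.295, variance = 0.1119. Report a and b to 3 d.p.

a = 0.253, b = 0.605

Let s = a+b. The Beta variance is μ(1−μ)/(s+1).
So s+1 = μ(1−μ)/σ² = (0.295×0.705)/0.1119 = 0.207975/0.1119 = 1.8586, giving s = 0.8586.
Then a = μs = 0.295×0.8586 = 0.253 and b = (1−μ)s = 0.705×0.8586 = 0.605.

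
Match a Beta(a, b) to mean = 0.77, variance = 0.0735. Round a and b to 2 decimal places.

a = 1.09, b = 0.32

Let s = a+b. The Beta variance is μ(1−μ)/(s+1).
So s+1 = μ(1−μ)/σ² = (0.77×0.23)/0.0735 = 0.1771/0.0735 = 2.4095, giving s = 1.4095.
Then a = μs = 0.77×1.4095 = 1.09 and b = (1−μ)s = 0.23×1.4095 = 0.32.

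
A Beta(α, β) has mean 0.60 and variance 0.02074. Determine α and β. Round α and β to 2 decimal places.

α = 6.34, β = 4.23

Write ν = α+β; then α = μν and Var = μ(1−μ)/(ν+1).
ν = μ(1−μ)/Var − 1 = 0.2400/0.02074 − 1 = 10.5718.
α = 0.60·10.5718 = 6.34, β = 0.40·10.5718 = 4.23.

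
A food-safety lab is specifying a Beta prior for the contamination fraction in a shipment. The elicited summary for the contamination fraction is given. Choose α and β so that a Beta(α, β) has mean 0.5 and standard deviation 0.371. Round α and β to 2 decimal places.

First σ² = 0.137641. Setting α = μn, β = (1−μ)n with n = α+β,
μ(1−μ)/(n+1) = 0.137641 ⇒ n+1 = 0.25/0.137641 = 1.8163 ⇒ n = 0.8163.
Hence α = 0.5×0.8163 = 0.41, β = 0.5×0.8163 = 0.41.

α = 0.41, β = 0.41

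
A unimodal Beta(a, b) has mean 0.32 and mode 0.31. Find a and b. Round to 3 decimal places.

Let s = a+b. Mean gives a = μs = 0.32s; mode gives (a−1)/(s−2) = 0.31.
Substituting: 0.32s − 1 = 0.31(s−2) = 0.31s − 0.62, so 0.01s = 0.38 and s = 38.0000.
Then a = 0.32×38.0000 = 12.160 and b = s−a = 25.840.

a = 12.160, b = 25.840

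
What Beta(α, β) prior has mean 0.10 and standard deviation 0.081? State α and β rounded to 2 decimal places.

σ² = 0.081² = 0.006561.
With s = α+β, Var = μ(1−μ)/(s+1), so s+1 = (0.10×0.90)/0.006561 = 13.7174 and s = 12.7174.
α = μs = 1.27, β = (1−μ)s = 11.45.

α = 1.27, β = 11.45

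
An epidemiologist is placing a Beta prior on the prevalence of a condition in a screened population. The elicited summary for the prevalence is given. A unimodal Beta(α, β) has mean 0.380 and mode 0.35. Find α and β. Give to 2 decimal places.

With s = α+β: μ = α/s and mode = (α−1)/(s−2). Eliminating α = μs,
μs − 1 = m(s−2) ⇒ s(μ−m) = 1−2m ⇒ s = 0.30/0.030 = 10.0000.
So α = μs = 3.80, β = (1−μ)s = 6.20.

α = 3.80, β = 6.20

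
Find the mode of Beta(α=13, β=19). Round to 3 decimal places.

With α,β > 1, mode = (α−1)/(α+β−2) = 12/30 = 0.400.

0.400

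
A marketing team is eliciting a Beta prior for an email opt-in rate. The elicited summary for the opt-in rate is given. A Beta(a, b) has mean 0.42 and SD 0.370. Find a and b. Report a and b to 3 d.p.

a = 0.327, b = 0.452

σ² = 0.370² = 0.136900.
With s = a+b, Var = μ(1−μ)/(s+1), so s+1 = (0.42×0.58)/0.136900 = 1.7794 and s = 0.7794.
a = μs = 0.327, b = (1−μ)s = 0.452.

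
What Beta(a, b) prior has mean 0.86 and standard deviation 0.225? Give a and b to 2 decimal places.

Variance = 0.225² = 0.050625. The moment-matching identity a+b = μ(1−μ)/Var − 1 gives
a+b = 0.1204/0.050625 − 1 = 1.3783, so a = μ·1.3783 = 1.19 and b = (1−μ)·1.3783 = 0.19.

a = 1.19, b = 0.19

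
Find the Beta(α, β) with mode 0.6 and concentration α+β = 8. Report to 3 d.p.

α = 4.600, β = 3.400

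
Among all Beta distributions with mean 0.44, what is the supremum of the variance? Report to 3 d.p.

Var = μ(1−μ)/(α+β+1), which approaches μ(1−μ) as α+β → 0.
So the supremum is μ(1−μ) = 0.44×0.56 = 0.246.

0.246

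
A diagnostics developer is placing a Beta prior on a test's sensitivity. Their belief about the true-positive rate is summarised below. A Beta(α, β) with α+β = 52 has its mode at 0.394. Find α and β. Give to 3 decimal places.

α = 20.700, β = 31.300

Mode = (α−1)/(κ−2) with κ = α+β, so α−1 = 0.394·50 = 19.700.
α = 20.700; β = κ − α = 31.300.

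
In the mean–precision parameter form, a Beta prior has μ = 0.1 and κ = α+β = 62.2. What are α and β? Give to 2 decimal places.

α = μκ = 0.1×62.2 = 6.22 and β = (1−μ)κ = 0.9×62.2 = 55.98.

α = 6.22, β = 55.98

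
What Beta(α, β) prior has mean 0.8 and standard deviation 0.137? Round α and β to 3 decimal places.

σ² = 0.137² = 0.018769.
With s = α+β, Var = μ(1−μ)/(s+1), so s+1 = (0.8×0.2)/0.018769 = 8.5247 and s = 7.5247.
α = μs = 6.020, β = (1−μ)s = 1.505.

α = 6.020, β = 1.505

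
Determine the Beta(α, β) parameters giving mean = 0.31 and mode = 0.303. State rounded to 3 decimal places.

α = 17.449, β = 38.837

With s = α+β: μ = α/s and mode = (α−1)/(s−2). Eliminating α = μs,
μs − 1 = m(s−2) ⇒ s(μ−m) = 1−2m ⇒ s = 0.394/0.007 = 56.2857.
So α = μs = 17.449, β = (1−μ)s = 38.837.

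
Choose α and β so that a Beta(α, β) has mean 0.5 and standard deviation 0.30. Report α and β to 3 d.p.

Variance = 0.30² = 0.0900. The moment-matching identity α+β = μ(1−μ)/Var − 1 gives
α+β = 0.25/0.0900 − 1 = 1.7778, so α = μ·1.7778 = 0.889 and β = (1−μ)·1.7778 = 0.889.

α = 0.889, β = 0.889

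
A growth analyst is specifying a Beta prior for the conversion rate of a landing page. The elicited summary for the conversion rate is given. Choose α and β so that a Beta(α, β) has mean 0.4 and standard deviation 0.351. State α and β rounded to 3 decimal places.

α = 0.379, β = 0.569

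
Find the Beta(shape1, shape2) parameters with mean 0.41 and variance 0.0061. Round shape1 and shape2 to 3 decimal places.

By moment matching, shape1+shape2 = μ(1−μ)/σ² − 1 = (0.41·0.59)/0.0061 − 1 = 39.6557 − 1 = 38.6557.
Since shape1/(shape1+shape2) = μ, shape1 = 0.41·38.6557 = 15.849 and shape2 = 0.59·38.6557 = 22.807.

shape1 = 15.849, shape2 = 22.807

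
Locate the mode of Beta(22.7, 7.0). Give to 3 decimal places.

With α,β > 1, mode = (α−1)/(α+β−2) = 21.7/27.7 = 0.783.

0.783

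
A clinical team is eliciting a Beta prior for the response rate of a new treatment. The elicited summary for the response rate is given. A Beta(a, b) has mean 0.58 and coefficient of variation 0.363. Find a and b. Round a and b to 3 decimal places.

a = 2.607, b = 1.888

Var = (CV·μ)² = (0.363×0.58)² = 0.044327.
a+b = μ(1−μ)/Var − 1 = 0.2436/0.044327 − 1 = 4.4955.
Thus a = 0.58·4.4955 = 2.607 and b = 0.42·4.4955 = 1.888.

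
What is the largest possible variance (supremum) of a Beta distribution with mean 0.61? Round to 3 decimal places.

0.238

For fixed mean μ the Beta variance is μ(1−μ)/(α+β+1), increasing as α+β decreases.
Its least upper bound (not attained) is μ(1−μ) = 0.61·0.39 = 0.238.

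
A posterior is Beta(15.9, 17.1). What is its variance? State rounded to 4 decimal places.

0.0073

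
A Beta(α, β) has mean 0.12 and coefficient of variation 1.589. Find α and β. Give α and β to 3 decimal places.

Var = (CV·μ)² = (1.589×0.12)² = 0.036359.
α+β = μ(1−μ)/Var − 1 = 0.1056/0.036359 − 1 = 1.9044.
Thus α = 0.12·1.9044 = 0.229 and β = 0.88·1.9044 = 1.676.

α = 0.229, β = 1.676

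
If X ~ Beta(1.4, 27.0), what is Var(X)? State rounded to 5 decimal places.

α+β = 28.4 and αβ = 37.80, so Var = αβ/[(α+β)²(α+β+1)] = 37.80/23712.864 = 0.00159.

0.00159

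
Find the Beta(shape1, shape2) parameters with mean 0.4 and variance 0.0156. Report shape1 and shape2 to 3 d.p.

shape1 = 5.754, shape2 = 8.631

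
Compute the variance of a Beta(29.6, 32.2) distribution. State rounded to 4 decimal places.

0.0040

μ = 29.6/61.8 = 0.478964; Var = μ(1−μ)/(α+β+1) = 0.2495575/62.8 = 0.0040.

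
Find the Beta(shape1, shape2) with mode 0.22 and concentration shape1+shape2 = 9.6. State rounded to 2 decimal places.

shape1 = 2.67, shape2 = 6.93

For shape1,shape2>1 the mode is (shape1−1)/(shape1+shape2−2), so shape1 = mode·(κ−2)+1 = 0.22×7.6+1 = 2.67.
And shape2 = (1−mode)·(κ−2)+1 = 0.78×7.6+1 = 6.93.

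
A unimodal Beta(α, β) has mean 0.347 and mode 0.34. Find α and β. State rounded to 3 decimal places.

Let s = α+β. Mean gives α = μs = 0.347s; mode gives (α−1)/(s−2) = 0.34.
Substituting: 0.347s − 1 = 0.34(s−2) = 0.34s − 0.68, so 0.007s = 0.32 and s = 45.7143.
Then α = 0.347×45.7143 = 15.863 and β = s−α = 29.851.

α = 15.863, β = 29.851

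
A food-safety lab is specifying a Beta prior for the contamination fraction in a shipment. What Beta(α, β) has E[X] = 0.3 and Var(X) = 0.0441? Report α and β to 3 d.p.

Write ν = α+β; then α = μν and Var = μ(1−μ)/(ν+1).
ν = μ(1−μ)/Var − 1 = 0.21/0.0441 − 1 = 3.7619.
α = 0.3·3.7619 = 1.129, β = 0.7·3.7619 = 2.633.

α = 1.129, β = 2.633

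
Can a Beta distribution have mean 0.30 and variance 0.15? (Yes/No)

For any Beta, Var(X) < E[X]·(1−E[X]).
Here μ(1−μ) = 0.30×0.70 = 0.2100, and 0.15 < 0.2100.

Yes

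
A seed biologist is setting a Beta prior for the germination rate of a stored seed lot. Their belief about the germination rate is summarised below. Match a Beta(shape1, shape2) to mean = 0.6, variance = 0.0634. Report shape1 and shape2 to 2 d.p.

shape1 = 1.67, shape2 = 1.11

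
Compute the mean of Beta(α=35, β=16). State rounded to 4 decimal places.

0.6863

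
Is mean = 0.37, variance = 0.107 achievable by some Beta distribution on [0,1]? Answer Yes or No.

A Beta with mean μ has variance μ(1−μ)/(α+β+1) < μ(1−μ).
Here μ(1−μ) = 0.37×0.63 = 0.2331, and 0.107 < 0.2331.

Yes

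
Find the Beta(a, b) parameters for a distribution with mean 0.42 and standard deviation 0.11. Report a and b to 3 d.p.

First σ² = 0.0121. Setting a = μn, b = (1−μ)n with n = a+b,
μ(1−μ)/(n+1) = 0.0121 ⇒ n+1 = 0.2436/0.0121 = 20.1322 ⇒ n = 19.1322.
Hence a = 0.42×19.1322 = 8.036, b = 0.58×19.1322 = 11.097.

a = 8.036, b = 11.097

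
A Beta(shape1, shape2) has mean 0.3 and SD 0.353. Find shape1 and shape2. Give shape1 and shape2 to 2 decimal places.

Variance = 0.353² = 0.124609. The moment-matching identity shape1+shape2 = μ(1−μ)/Var − 1 gives
shape1+shape2 = 0.21/0.124609 − 1 = 0.6853, so shape1 = μ·0.6853 = 0.21 and shape2 = (1−μ)·0.6853 = 0.48.

shape1 = 0.21, shape2 = 0.48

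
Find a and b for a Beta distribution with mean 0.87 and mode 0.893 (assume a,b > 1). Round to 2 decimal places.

a = 29.73, b = 4.44

Let s = a+b. Mean gives a = μs = 0.87s; mode gives (a−1)/(s−2) = 0.893.
Substituting: 0.87s − 1 = 0.893(s−2) = 0.893s − 1.786, so -0.023s = -0.786 and s = 34.1739.
Then a = 0.87×34.1739 = 29.73 and b = s−a = 4.44.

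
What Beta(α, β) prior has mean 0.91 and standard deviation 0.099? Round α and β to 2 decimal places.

Variance = 0.099² = 0.009801. The moment-matching identity α+β = μ(1−μ)/Var − 1 gives
α+β = 0.0819/0.009801 − 1 = 7.3563, so α = μ·7.3563 = 6.69 and β = (1−μ)·7.3563 = 0.66.

α = 6.69, β = 0.66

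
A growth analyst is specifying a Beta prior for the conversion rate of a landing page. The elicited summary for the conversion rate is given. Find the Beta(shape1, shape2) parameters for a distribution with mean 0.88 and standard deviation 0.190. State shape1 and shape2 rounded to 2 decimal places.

shape1 = 1.69, shape2 = 0.23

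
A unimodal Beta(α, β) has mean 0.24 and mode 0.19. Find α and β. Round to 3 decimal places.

With s = α+β: μ = α/s and mode = (α−1)/(s−2). Eliminating α = μs,
μs − 1 = m(s−2) ⇒ s(μ−m) = 1−2m ⇒ s = 0.62/0.05 = 12.4000.
So α = μs = 2.976, β = (1−μ)s = 9.424.

α = 2.976, β = 9.424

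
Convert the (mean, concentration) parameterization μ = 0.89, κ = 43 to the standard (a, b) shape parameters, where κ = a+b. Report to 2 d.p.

a = μκ = 0.89×43 = 38.27 and b = (1−μ)κ = 0.11×43 = 4.73.

a = 38.27, b = 4.73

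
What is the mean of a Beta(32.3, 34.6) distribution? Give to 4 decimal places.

E[X] = α/(α+β) = 32.3/66.9 = 0.4828.

0.4828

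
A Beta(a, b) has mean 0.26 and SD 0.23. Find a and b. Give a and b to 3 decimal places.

Variance = 0.23² = 0.0529. The moment-matching identity a+b = μ(1−μ)/Var − 1 gives
a+b = 0.1924/0.0529 − 1 = 2.6371, so a = μ·2.6371 = 0.686 and b = (1−μ)·2.6371 = 1.951.

a = 0.686, b = 1.951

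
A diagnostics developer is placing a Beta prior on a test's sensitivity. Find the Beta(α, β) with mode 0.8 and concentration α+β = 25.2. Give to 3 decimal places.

α = 19.560, β = 5.640

Since the density peak of Beta(α,β) is at (α−1)/(α+β−2),
α = 1 + 0.8(25.2−2) = 19.560 and β = 25.2 − 19.560 = 5.640.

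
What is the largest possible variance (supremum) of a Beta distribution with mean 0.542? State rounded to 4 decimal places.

For fixed mean μ the Beta variance is μ(1−μ)/(α+β+1), increasing as α+β decreases.
Its least upper bound (not attained) is μ(1−μ) = 0.542·0.458 = 0.2482.

0.2482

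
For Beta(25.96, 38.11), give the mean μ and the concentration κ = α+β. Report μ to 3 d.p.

μ = 0.405, κ = 64.07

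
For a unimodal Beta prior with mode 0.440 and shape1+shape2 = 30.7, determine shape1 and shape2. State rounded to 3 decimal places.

shape1 = 13.628, shape2 = 17.072

Since the density peak of Beta(shape1,shape2) is at (shape1−1)/(shape1+shape2−2),
shape1 = 1 + 0.440(30.7−2) = 13.628 and shape2 = 30.7 − 13.628 = 17.072.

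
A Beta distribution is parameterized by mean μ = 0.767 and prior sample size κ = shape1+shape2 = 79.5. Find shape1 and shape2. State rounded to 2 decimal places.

shape1 = 60.98, shape2 = 18.52

Split κ in proportion μ : (1−μ): shape1 = 0.767·79.5 = 60.98, shape2 = 79.5 − 60.98 = 18.52.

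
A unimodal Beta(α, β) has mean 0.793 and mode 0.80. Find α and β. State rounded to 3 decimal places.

With s = α+β: μ = α/s and mode = (α−1)/(s−2). Eliminating α = μs,
μs − 1 = m(s−2) ⇒ s(μ−m) = 1−2m ⇒ s = -0.60/-0.007 = 85.7143.
So α = μs = 67.971, β = (1−μ)s = 17.743.

α = 67.971, β = 17.743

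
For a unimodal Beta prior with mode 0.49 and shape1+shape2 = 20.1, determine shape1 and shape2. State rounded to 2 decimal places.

shape1 = 9.87, shape2 = 10.23

For shape1,shape2>1 the mode is (shape1−1)/(shape1+shape2−2), so shape1 = mode·(κ−2)+1 = 0.49×18.1+1 = 9.87.
And shape2 = (1−mode)·(κ−2)+1 = 0.51×18.1+1 = 10.23.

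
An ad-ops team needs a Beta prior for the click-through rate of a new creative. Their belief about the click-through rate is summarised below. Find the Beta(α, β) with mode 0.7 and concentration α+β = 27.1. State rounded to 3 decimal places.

For α,β>1 the mode is (α−1)/(α+β−2), so α = mode·(κ−2)+1 = 0.7×25.1+1 = 18.570.
And β = (1−mode)·(κ−2)+1 = 0.3×25.1+1 = 8.530.

α = 18.570, β = 8.530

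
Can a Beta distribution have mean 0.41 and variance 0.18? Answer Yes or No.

Yes

A Beta with mean μ has variance μ(1−μ)/(α+β+1) < μ(1−μ).
Here μ(1−μ) = 0.41×0.59 = 0.2419, and 0.18 < 0.2419.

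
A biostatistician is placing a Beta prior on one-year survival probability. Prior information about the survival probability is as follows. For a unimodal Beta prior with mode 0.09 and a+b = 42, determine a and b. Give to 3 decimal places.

a = 4.600, b = 37.400

Mode = (a−1)/(κ−2) with κ = a+b, so a−1 = 0.09·40 = 3.600.
a = 4.600; b = κ − a = 37.400.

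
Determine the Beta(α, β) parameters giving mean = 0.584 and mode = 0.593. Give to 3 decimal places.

Let s = α+β. Mean gives α = μs = 0.584s; mode gives (α−1)/(s−2) = 0.593.
Substituting: 0.584s − 1 = 0.593(s−2) = 0.593s − 1.186, so -0.009s = -0.186 and s = 20.6667.
Then α = 0.584×20.6667 = 12.069 and β = s−α = 8.597.

α = 12.069, β = 8.597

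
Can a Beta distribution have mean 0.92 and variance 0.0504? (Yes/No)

Yes

For any Beta, Var(X) < E[X]·(1−E[X]).
Here μ(1−μ) = 0.92×0.08 = 0.0736, and 0.0504 < 0.0736.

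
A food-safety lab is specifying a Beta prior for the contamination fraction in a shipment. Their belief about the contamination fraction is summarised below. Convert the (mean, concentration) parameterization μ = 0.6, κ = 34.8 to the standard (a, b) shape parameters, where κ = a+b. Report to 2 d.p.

a = 20.88, b = 13.92

a = μκ = 0.6×34.8 = 20.88 and b = (1−μ)κ = 0.4×34.8 = 13.92.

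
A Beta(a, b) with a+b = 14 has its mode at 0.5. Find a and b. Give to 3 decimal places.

Since the density peak of Beta(a,b) is at (a−1)/(a+b−2),
a = 1 + 0.5(14−2) = 7.000 and b = 14 − 7.000 = 7.000.

a = 7.000, b = 7.000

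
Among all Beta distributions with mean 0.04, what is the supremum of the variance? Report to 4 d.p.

Var = μ(1−μ)/(α+β+1), which approaches μ(1−μ) as α+β → 0.
So the supremum is μ(1−μ) = 0.04×0.96 = 0.0384.

0.0384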